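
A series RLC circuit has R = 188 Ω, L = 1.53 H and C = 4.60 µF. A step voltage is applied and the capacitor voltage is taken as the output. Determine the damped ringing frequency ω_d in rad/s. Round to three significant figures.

For a series RLC circuit (capacitor voltage as output), ω_n = 1/√(LC) = 1/√(1.53 H · 4.60 µF) = 377 rad/s.
ζ = (R/2)·√(C/L) = (188/2)·√(4.60 µF/1.53 H) = 0.163.
ω_d = ω_n√(1−ζ²) = 372 rad/s.

ω_d ≈ 372 rad/s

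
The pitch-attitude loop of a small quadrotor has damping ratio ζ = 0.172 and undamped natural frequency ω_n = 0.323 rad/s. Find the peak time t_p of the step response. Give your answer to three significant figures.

t_p ≈ 9.87 s

The damped frequency is ω_d = ω_n√(1−ζ²) = 0.323·√(1−0.0296) = 0.318 rad/s.
Peak time t_p = π/ω_d = π/0.318 = 9.87 s.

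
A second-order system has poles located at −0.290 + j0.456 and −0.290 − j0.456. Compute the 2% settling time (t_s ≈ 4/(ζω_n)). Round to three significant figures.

t_s ≈ 13.8 s

For poles at −σ ± jω_d, ζω_n = σ = 0.290, so t_s ≈ 4/σ = 13.8 s.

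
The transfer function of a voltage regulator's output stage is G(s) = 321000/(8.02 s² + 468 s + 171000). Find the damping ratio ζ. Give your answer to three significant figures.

ζ ≈ 0.200

Dividing through by 8.02: denominator becomes s² + 58.35 s + 21320.
So ω_n = √21320 = 146 rad/s and ζ = 58.35/(2·146) = 0.200.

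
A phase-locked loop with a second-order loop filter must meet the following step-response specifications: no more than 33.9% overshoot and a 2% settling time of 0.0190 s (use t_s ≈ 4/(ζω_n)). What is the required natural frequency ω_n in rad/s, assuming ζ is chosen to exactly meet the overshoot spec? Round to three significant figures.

ω_n ≈ 647 rad/s

Inverting the overshoot relation: ζ = |ln 0.339|/√(π² + ln²0.339) = 0.326.
From t_s ≈ 4/(ζω_n): ω_n = 4/(ζ·t_s) = 4/(0.326·0.0190) = 647 rad/s.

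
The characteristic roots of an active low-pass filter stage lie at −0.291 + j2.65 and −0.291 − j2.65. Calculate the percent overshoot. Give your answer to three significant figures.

%OS ≈ 70.8%

|pole| = ω_n = √(0.291² + 2.65²) = 2.67 rad/s; ζ = cos θ = σ/ω_n = 0.109.
Overshoot: exp(−π·0.109/√(1−0.109²)) = 0.708, i.e. 70.8%.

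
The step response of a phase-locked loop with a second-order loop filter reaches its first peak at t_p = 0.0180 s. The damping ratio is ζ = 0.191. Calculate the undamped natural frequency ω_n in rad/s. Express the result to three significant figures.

Peak time t_p = π/ω_d, so ω_d = π/t_p = π/0.0180 = 175 rad/s.
ω_n = ω_d/√(1−ζ²) = 175/√0.964 = 178 rad/s.

ω_n ≈ 178 rad/s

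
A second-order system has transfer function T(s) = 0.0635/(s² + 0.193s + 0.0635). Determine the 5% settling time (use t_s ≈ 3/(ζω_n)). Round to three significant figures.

t_s ≈ 31.1 s

Comparing the denominator to s² + 2ζω_n s + ω_n²: ω_n = √0.0635 = 0.252 rad/s, and 2ζω_n = 0.193 so ζ = 0.193/(2·0.252) = 0.383.
t_s ≈ 3/(ζω_n) = 3/(0.383·0.252) = 31.1 s.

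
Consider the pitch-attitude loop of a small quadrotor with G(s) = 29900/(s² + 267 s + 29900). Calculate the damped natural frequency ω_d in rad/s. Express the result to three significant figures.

Comparing the denominator to s² + 2ζω_n s + ω_n²: ω_n = √29900 = 173 rad/s, and 2ζω_n = 267 so ζ = 267/(2·173) = 0.772.
ω_d = ω_n√(1−ζ²) = 110 rad/s.

ω_d ≈ 110 rad/s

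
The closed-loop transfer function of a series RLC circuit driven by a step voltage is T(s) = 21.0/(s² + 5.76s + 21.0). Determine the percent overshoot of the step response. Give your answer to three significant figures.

%OS ≈ 7.90%

ω_n = √21.0 = 4.58 rad/s; ζ = 5.76/(2·4.58) = 0.628.
%OS = 100·exp(−πζ/√(1−ζ²)) = 7.90%.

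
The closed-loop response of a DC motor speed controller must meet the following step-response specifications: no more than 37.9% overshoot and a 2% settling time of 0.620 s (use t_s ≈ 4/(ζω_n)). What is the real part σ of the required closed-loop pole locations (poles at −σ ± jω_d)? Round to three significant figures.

The settling-time spec alone fixes σ = ζω_n = 4/t_s = 4/0.620 = 6.45.
(Overshoot then fixes ζ = 0.295 and hence ω_d = σ·√(1−ζ²)/ζ = 20.9 rad/s.)

σ ≈ 6.45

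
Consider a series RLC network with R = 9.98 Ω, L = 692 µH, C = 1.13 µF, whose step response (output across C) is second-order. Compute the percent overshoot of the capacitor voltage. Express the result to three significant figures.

%OS ≈ 52.4%

For a series RLC circuit (capacitor voltage as output), ω_n = 1/√(LC) = 1/√(692 µH · 1.13 µF) = 35800 rad/s.
ζ = (R/2)·√(C/L) = (9.98/2)·√(1.13 µF/692 µH) = 0.202.
%OS = 100 e^{−πζ/√(1−ζ²)} with ζ = 0.202 gives 52.4%.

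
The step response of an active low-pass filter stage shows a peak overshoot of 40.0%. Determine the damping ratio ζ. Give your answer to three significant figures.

Inverting the overshoot relation: ζ = |ln 0.400|/√(π² + ln²0.400) = 0.280.

ζ ≈ 0.280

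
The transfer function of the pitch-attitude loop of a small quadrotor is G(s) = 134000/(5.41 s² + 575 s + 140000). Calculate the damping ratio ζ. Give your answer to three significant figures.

Dividing through by 5.41: denominator becomes s² + 106.3 s + 25880.
So ω_n = √25880 = 161 rad/s and ζ = 106.3/(2·161) = 0.330.

ζ ≈ 0.330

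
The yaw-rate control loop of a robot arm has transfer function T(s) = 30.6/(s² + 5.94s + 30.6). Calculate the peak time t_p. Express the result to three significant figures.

Matching coefficients with s² + 2ζω_n s + ω_n² gives ω_n² = 30.6 ⇒ ω_n = 5.53 rad/s, and ζ = 5.94/(2ω_n) = 0.537.
The damped frequency ω_d = ω_n√(1−ζ²) = 4.67 rad/s. Then t_p = π/ω_d = 0.673 s.

t_p ≈ 0.673 s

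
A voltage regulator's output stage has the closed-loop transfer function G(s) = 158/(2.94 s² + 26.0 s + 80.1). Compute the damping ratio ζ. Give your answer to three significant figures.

Dividing through by 2.94: denominator becomes s² + 8.844 s + 27.24.
So ω_n = √27.24 = 5.22 rad/s and ζ = 8.844/(2·5.22) = 0.847.

ζ ≈ 0.847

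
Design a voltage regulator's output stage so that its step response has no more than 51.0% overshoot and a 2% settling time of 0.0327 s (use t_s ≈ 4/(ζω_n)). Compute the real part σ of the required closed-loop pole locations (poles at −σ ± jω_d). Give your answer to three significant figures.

The settling-time spec alone fixes σ = ζω_n = 4/t_s = 4/0.0327 = 122.
(Overshoot then fixes ζ = 0.210 and hence ω_d = σ·√(1−ζ²)/ζ = 571 rad/s.)

σ ≈ 122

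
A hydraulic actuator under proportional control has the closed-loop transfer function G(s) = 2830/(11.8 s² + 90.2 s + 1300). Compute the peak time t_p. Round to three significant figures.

Dividing through by 11.8: denominator becomes s² + 7.644 s + 110.2.
So ω_n = √110.2 = 10.5 rad/s and ζ = 7.644/(2·10.5) = 0.364.
ω_d = 10.5·√(1 − 0.364²) = 9.78 rad/s. t_p = π/ω_d = 0.321 s.

t_p ≈ 0.321 s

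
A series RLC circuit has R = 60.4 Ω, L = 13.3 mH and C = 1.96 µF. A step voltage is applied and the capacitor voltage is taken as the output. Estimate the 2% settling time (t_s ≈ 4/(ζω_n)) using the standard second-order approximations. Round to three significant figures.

For a series RLC circuit (capacitor voltage as output), ω_n = 1/√(LC) = 1/√(13.3 mH · 1.96 µF) = 6190 rad/s.
ζ = (R/2)·√(C/L) = (60.4/2)·√(1.96 µF/13.3 mH) = 0.367.
t_s ≈ 4/(ζω_n) = 0.00176 s.

t_s ≈ 0.00176 s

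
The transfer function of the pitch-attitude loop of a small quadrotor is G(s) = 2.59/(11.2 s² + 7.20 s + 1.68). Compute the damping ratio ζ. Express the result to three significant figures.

ζ ≈ 0.830

Dividing through by 11.2: denominator becomes s² + 0.6429 s + 0.1500.
So ω_n = √0.1500 = 0.387 rad/s and ζ = 0.6429/(2·0.387) = 0.830.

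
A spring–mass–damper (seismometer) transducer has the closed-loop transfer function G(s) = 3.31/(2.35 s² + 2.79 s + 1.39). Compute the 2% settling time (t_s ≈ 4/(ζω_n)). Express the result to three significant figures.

Dividing through by 2.35: denominator becomes s² + 1.187 s + 0.5915.
So ω_n = √0.5915 = 0.769 rad/s and ζ = 1.187/(2·0.769) = 0.772.
t_s ≈ 4/(ζω_n) = 6.74 s.

t_s ≈ 6.74 s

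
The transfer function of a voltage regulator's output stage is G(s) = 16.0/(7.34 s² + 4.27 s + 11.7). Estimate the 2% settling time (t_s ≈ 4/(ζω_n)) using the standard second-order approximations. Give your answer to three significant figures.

t_s ≈ 13.8 s

Dividing through by 7.34: denominator becomes s² + 0.5817 s + 1.594.
So ω_n = √1.594 = 1.26 rad/s and ζ = 0.5817/(2·1.26) = 0.230.
t_s ≈ 4/(ζω_n) = 13.8 s.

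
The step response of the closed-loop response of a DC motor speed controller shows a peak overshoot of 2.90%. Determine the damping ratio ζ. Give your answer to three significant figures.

ζ = −ln(OS)/√(π² + (ln OS)²). With OS = 0.0290, ln OS = −3.540 and ζ = 3.540/4.733 = 0.748.

ζ ≈ 0.748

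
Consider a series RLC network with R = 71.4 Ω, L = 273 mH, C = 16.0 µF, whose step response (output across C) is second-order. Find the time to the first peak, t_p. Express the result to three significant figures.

For a series RLC circuit (capacitor voltage as output), ω_n = 1/√(LC) = 1/√(273 mH · 16.0 µF) = 478 rad/s.
ζ = (R/2)·√(C/L) = (71.4/2)·√(16.0 µF/273 mH) = 0.273.
The damped frequency ω_d = ω_n√(1−ζ²) = 460 rad/s. t_p = π/ω_d = 0.00683 s.

t_p ≈ 0.00683 s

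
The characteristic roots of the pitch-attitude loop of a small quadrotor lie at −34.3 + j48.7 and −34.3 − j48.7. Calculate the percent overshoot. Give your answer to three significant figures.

%OS ≈ 10.9%

|pole| = ω_n = √(34.3² + 48.7²) = 59.6 rad/s; ζ = cos θ = σ/ω_n = 0.576.
%OS = 100 e^{−πζ/√(1−ζ²)} with ζ = 0.576 gives 10.9%.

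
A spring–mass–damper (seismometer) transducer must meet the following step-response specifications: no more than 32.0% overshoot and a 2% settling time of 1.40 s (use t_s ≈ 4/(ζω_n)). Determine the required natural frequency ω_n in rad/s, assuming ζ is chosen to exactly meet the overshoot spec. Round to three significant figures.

ω_n ≈ 8.38 rad/s

From %OS = 100·exp(−πζ/√(1−ζ²)), invert to get ζ = −ln(OS)/√(π² + ln²(OS)) with OS = 0.320.
−ln 0.320 = 1.139, so ζ = 1.139/√(π² + 1.298) = 0.341.
From t_s ≈ 4/(ζω_n): ω_n = 4/(ζ·t_s) = 4/(0.341·1.40) = 8.38 rad/s.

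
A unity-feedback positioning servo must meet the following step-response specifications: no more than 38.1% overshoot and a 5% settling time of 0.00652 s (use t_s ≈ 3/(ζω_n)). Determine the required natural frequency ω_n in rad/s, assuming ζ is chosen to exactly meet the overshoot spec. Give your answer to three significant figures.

From %OS = 100·exp(−πζ/√(1−ζ²)), invert to get ζ = −ln(OS)/√(π² + ln²(OS)) with OS = 0.381.
−ln 0.381 = 0.9650, so ζ = 0.9650/√(π² + 0.9311) = 0.294.
From t_s ≈ 3/(ζω_n): ω_n = 3/(ζ·t_s) = 3/(0.294·0.00652) = 1570 rad/s.

ω_n ≈ 1570 rad/s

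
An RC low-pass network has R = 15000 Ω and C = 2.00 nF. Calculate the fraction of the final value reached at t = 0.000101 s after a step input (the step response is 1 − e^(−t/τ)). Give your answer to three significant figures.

y/y_∞ ≈ 0.965

τ = RC = 15000 × 2.00 nF = 0.0000300 s.
y(t)/y_∞ = 1 − e^(−t/τ) = 1 − e^(−0.000101/0.0000300) = 1 − e^(−3.37) = 0.965.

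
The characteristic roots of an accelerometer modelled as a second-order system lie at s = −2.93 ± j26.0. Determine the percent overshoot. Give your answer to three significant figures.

The poles are at −σ ± jω_d with σ = 2.93 and ω_d = 26.0, so ω_n = √(σ²+ω_d²) = 26.2 rad/s and ζ = σ/ω_n = 0.112.
%OS = 100·exp(−πζ/√(1−ζ²)) = 70.2%.

%OS ≈ 70.2%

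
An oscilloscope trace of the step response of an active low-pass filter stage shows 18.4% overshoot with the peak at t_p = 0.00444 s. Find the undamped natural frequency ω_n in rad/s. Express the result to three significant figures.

ζ from %OS: ζ = |ln 0.184|/√(π²+ln²0.184) = 0.474.
From t_p = π/ω_d, ω_d = π/0.00444 = 708 rad/s, so ω_n = ω_d/√(1−ζ²) = 804 rad/s.

ω_n ≈ 804 rad/s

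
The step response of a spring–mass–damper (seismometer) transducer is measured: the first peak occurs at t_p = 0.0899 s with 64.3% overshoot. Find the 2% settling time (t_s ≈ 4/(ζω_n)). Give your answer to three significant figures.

t_s ≈ 0.814 s

From the overshoot, ζ = −ln(OS)/√(π²+ln²(OS)) = 0.139.
From t_p = π/ω_d, ω_d = π/0.0899 = 34.9 rad/s, so ω_n = ω_d/√(1−ζ²) = 35.3 rad/s.
t_s ≈ 4/(ζω_n) = 4/(0.139·35.3) = 0.814 s.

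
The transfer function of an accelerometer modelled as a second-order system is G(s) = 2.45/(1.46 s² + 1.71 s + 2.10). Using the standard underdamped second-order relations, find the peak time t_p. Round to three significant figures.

t_p ≈ 3.00 s

Dividing through by 1.46: denominator becomes s² + 1.171 s + 1.438.
So ω_n = √1.438 = 1.20 rad/s and ζ = 1.171/(2·1.20) = 0.488.
The damped frequency ω_d = ω_n√(1−ζ²) = 1.05 rad/s. t_p = π/ω_d = 3.00 s.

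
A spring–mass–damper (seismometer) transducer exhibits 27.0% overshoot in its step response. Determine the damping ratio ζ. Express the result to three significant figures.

ζ = −ln(OS)/√(π² + (ln OS)²). With OS = 0.270, ln OS = −1.309 and ζ = 1.309/3.404 = 0.385.

ζ ≈ 0.385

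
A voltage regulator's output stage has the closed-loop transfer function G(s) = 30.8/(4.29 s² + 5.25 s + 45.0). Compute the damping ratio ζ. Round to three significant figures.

ζ ≈ 0.189

Dividing through by 4.29: denominator becomes s² + 1.224 s + 10.49.
So ω_n = √10.49 = 3.24 rad/s and ζ = 1.224/(2·3.24) = 0.189.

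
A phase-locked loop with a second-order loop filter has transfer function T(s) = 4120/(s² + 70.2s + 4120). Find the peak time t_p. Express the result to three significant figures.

Comparing the denominator to s² + 2ζω_n s + ω_n²: ω_n = √4120 = 64.2 rad/s, and 2ζω_n = 70.2 so ζ = 70.2/(2·64.2) = 0.547.
ω_d = ω_n√(1−ζ²) = 53.7 rad/s. Then t_p = π/ω_d = 0.0585 s.

t_p ≈ 0.0585 s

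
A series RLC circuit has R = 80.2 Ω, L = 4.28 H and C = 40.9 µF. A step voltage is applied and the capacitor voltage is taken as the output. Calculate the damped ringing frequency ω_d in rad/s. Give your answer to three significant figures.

For a series RLC circuit (capacitor voltage as output), ω_n = 1/√(LC) = 1/√(4.28 H · 40.9 µF) = 75.6 rad/s.
ζ = (R/2)·√(C/L) = (80.2/2)·√(40.9 µF/4.28 H) = 0.124.
ω_d = ω_n√(1−ζ²) = 75.0 rad/s.

ω_d ≈ 75.0 rad/s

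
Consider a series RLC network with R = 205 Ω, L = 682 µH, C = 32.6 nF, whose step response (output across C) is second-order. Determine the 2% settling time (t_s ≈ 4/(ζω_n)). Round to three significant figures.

t_s ≈ 0.0000266 s

For a series RLC circuit (capacitor voltage as output), ω_n = 1/√(LC) = 1/√(682 µH · 32.6 nF) = 212000 rad/s.
ζ = (R/2)·√(C/L) = (205/2)·√(32.6 nF/682 µH) = 0.709.
t_s ≈ 4/(ζω_n) = 0.0000266 s.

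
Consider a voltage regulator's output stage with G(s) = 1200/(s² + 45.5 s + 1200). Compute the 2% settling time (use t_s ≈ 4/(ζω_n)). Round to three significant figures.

t_s ≈ 0.176 s

ω_n = √1200 = 34.6 rad/s; ζ = 45.5/(2·34.6) = 0.657.
t_s ≈ 4/(ζω_n) = 4/(0.657·34.6) = 0.176 s.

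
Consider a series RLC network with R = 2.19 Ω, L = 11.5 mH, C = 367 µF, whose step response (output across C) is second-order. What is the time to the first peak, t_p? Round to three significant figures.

t_p ≈ 0.00658 s

For a series RLC circuit (capacitor voltage as output), ω_n = 1/√(LC) = 1/√(11.5 mH · 367 µF) = 487 rad/s.
ζ = (R/2)·√(C/L) = (2.19/2)·√(367 µF/11.5 mH) = 0.196.
The damped frequency ω_d = ω_n√(1−ζ²) = 477 rad/s. t_p = π/ω_d = 0.00658 s.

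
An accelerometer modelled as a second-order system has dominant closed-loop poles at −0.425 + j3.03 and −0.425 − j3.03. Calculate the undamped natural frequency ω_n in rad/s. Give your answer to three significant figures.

With σ = 0.425, ω_d = 3.03: ω_n = √(σ²+ω_d²) = 3.06 rad/s, ζ = σ/ω_n = 0.139.

ω_n ≈ 3.06 rad/s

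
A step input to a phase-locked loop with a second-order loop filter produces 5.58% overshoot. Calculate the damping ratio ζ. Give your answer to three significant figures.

From %OS = 100·exp(−πζ/√(1−ζ²)), invert to get ζ = −ln(OS)/√(π² + ln²(OS)) with OS = 0.0558.
−ln 0.0558 = 2.886, so ζ = 2.886/√(π² + 8.329) = 0.677.

ζ ≈ 0.677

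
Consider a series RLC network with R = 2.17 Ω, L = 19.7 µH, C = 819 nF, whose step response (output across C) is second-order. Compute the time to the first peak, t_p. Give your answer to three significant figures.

t_p ≈ 0.0000129 s

For a series RLC circuit (capacitor voltage as output), ω_n = 1/√(LC) = 1/√(19.7 µH · 819 nF) = 249000 rad/s.
ζ = (R/2)·√(C/L) = (2.17/2)·√(819 nF/19.7 µH) = 0.221.
ω_d = ω_n√(1−ζ²) = 243000 rad/s. t_p = π/ω_d = 0.0000129 s.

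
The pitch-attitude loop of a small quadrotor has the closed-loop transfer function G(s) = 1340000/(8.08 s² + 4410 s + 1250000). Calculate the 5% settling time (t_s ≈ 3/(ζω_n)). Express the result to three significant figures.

Dividing through by 8.08: denominator becomes s² + 545.8 s + 154700.
So ω_n = √154700 = 393 rad/s and ζ = 545.8/(2·393) = 0.694.
t_s ≈ 3/(ζω_n) = 0.0110 s.

t_s ≈ 0.0110 s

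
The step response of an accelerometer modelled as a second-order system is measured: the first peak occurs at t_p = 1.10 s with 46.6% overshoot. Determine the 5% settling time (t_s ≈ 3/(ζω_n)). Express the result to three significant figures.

From the overshoot, ζ = −ln(OS)/√(π²+ln²(OS)) = 0.236.
t_p = π/ω_d ⇒ ω_d = 2.86 rad/s; then ω_n = ω_d/√(1−ζ²) = 2.94 rad/s.
t_s ≈ 3/(ζω_n) = 3/(0.236·2.94) = 4.32 s.

t_s ≈ 4.32 s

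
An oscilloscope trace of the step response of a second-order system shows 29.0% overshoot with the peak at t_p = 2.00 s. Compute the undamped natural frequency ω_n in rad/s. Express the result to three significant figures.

The overshoot fixes ζ = −ln(OS)/√(π²+ln²(OS)) = 0.367.
From t_p = π/ω_d, ω_d = π/2.00 = 1.57 rad/s, so ω_n = ω_d/√(1−ζ²) = 1.69 rad/s.

ω_n ≈ 1.69 rad/s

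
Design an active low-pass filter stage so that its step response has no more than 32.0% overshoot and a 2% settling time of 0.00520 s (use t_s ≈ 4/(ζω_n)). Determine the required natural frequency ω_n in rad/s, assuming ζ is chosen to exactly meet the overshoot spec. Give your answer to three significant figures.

Inverting the overshoot relation: ζ = |ln 0.320|/√(π² + ln²0.320) = 0.341.
From t_s ≈ 4/(ζω_n): ω_n = 4/(ζ·t_s) = 4/(0.341·0.00520) = 2260 rad/s.

ω_n ≈ 2260 rad/s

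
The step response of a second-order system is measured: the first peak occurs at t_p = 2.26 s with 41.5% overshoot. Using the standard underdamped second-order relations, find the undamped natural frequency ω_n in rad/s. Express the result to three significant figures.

ω_n ≈ 1.44 rad/s

The overshoot fixes ζ = −ln(OS)/√(π²+ln²(OS)) = 0.270.
From t_p = π/ω_d, ω_d = π/2.26 = 1.39 rad/s, so ω_n = ω_d/√(1−ζ²) = 1.44 rad/s.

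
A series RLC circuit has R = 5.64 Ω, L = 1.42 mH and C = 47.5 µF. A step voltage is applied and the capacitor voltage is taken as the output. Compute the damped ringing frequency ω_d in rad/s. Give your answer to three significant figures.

For a series RLC circuit (capacitor voltage as output), ω_n = 1/√(LC) = 1/√(1.42 mH · 47.5 µF) = 3850 rad/s.
ζ = (R/2)·√(C/L) = (5.64/2)·√(47.5 µF/1.42 mH) = 0.516.
The damped frequency ω_d = ω_n√(1−ζ²) = 3300 rad/s.

ω_d ≈ 3300 rad/s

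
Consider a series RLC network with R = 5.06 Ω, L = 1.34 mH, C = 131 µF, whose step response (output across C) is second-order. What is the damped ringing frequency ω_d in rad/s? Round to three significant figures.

ω_d ≈ 1460 rad/s

For a series RLC circuit (capacitor voltage as output), ω_n = 1/√(LC) = 1/√(1.34 mH · 131 µF) = 2390 rad/s.
ζ = (R/2)·√(C/L) = (5.06/2)·√(131 µF/1.34 mH) = 0.791.
ω_d = 2390·√(1 − 0.791²) = 1460 rad/s.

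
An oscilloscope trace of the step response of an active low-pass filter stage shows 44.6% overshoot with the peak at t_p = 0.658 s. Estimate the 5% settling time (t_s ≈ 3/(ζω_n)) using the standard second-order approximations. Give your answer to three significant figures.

From the overshoot, ζ = −ln(OS)/√(π²+ln²(OS)) = 0.249.
t_p = π/ω_d ⇒ ω_d = 4.77 rad/s; then ω_n = ω_d/√(1−ζ²) = 4.93 rad/s.
t_s ≈ 3/(ζω_n) = 3/(0.249·4.93) = 2.44 s.

t_s ≈ 2.44 s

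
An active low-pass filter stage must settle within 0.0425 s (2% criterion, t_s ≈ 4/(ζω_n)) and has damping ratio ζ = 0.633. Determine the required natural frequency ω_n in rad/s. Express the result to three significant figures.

Rearranging t_s ≈ 4/(ζω_n) gives ω_n = 4/(ζ·t_s) = 4/(0.633 × 0.0425) = 149 rad/s.

ω_n ≈ 149 rad/s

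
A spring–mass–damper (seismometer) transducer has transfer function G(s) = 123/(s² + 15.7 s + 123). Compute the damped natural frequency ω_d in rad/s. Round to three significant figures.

ω_d ≈ 7.83 rad/s

Matching coefficients with s² + 2ζω_n s + ω_n² gives ω_n² = 123 ⇒ ω_n = 11.1 rad/s, and ζ = 15.7/(2ω_n) = 0.708.
The damped frequency ω_d = ω_n√(1−ζ²) = 7.83 rad/s.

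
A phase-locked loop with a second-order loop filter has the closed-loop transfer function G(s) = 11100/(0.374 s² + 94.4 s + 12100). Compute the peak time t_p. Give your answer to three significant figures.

t_p ≈ 0.0245 s

Dividing through by 0.374: denominator becomes s² + 252.4 s + 32350.
So ω_n = √32350 = 180 rad/s and ζ = 252.4/(2·180) = 0.702.
The damped frequency ω_d = ω_n√(1−ζ²) = 128 rad/s. t_p = π/ω_d = 0.0245 s.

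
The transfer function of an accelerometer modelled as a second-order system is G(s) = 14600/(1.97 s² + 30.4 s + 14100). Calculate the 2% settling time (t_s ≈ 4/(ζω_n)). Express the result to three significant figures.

Dividing through by 1.97: denominator becomes s² + 15.43 s + 7157.
So ω_n = √7157 = 84.6 rad/s and ζ = 15.43/(2·84.6) = 0.0912.
t_s ≈ 4/(ζω_n) = 0.518 s.

t_s ≈ 0.518 s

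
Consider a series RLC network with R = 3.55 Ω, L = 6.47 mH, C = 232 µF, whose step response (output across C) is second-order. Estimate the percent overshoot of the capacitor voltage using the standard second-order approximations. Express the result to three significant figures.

For a series RLC circuit (capacitor voltage as output), ω_n = 1/√(LC) = 1/√(6.47 mH · 232 µF) = 816 rad/s.
ζ = (R/2)·√(C/L) = (3.55/2)·√(232 µF/6.47 mH) = 0.336.
%OS = 100·exp(−πζ/√(1−ζ²)) = 32.6%.

%OS ≈ 32.6%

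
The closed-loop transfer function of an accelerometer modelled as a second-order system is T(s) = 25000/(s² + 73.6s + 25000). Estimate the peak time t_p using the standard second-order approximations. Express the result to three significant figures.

t_p ≈ 0.0204 s

Matching coefficients with s² + 2ζω_n s + ω_n² gives ω_n² = 25000 ⇒ ω_n = 158 rad/s, and ζ = 73.6/(2ω_n) = 0.233.
ω_d = 158·√(1 − 0.233²) = 154 rad/s. Then t_p = π/ω_d = 0.0204 s.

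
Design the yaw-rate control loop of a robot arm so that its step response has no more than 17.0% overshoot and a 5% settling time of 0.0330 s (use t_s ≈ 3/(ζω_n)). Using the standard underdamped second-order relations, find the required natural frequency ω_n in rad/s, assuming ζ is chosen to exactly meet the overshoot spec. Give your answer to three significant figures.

ω_n ≈ 185 rad/s

ζ = −ln(OS)/√(π² + (ln OS)²). With OS = 0.170, ln OS = −1.772 and ζ = 1.772/3.607 = 0.491.
Then ω_n = 3/(ζ t_s) = 3/(0.491 × 0.0330) = 185 rad/s.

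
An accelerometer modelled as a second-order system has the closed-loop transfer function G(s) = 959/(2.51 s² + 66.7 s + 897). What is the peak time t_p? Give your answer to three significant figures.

Dividing through by 2.51: denominator becomes s² + 26.57 s + 357.4.
So ω_n = √357.4 = 18.9 rad/s and ζ = 26.57/(2·18.9) = 0.703.
ω_d = 18.9·√(1 − 0.703²) = 13.4 rad/s. t_p = π/ω_d = 0.234 s.

t_p ≈ 0.234 s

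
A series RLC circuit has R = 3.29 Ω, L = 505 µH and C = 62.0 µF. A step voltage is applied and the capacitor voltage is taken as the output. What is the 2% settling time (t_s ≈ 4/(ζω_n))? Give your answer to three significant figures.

For a series RLC circuit (capacitor voltage as output), ω_n = 1/√(LC) = 1/√(505 µH · 62.0 µF) = 5650 rad/s.
ζ = (R/2)·√(C/L) = (3.29/2)·√(62.0 µF/505 µH) = 0.576.
t_s ≈ 4/(ζω_n) = 0.00123 s.

t_s ≈ 0.00123 s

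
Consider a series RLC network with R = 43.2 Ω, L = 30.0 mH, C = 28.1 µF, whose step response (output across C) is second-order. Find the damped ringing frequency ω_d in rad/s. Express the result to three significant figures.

ω_d ≈ 817 rad/s

For a series RLC circuit (capacitor voltage as output), ω_n = 1/√(LC) = 1/√(30.0 mH · 28.1 µF) = 1090 rad/s.
ζ = (R/2)·√(C/L) = (43.2/2)·√(28.1 µF/30.0 mH) = 0.661.
ω_d = 1090·√(1 − 0.661²) = 817 rad/s.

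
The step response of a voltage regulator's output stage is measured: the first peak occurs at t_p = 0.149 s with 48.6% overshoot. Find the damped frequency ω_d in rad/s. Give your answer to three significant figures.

ω_d ≈ 21.1 rad/s

t_p = π/ω_d, so ω_d = π/0.149 = 21.1 rad/s.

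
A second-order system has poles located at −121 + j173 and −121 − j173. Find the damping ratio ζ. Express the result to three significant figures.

ζ ≈ 0.573

With σ = 121, ω_d = 173: ω_n = √(σ²+ω_d²) = 211 rad/s, ζ = σ/ω_n = 0.573.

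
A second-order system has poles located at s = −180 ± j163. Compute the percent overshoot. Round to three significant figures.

%OS ≈ 3.11%

|pole| = ω_n = √(180² + 163²) = 243 rad/s; ζ = cos θ = σ/ω_n = 0.741.
%OS = 100·exp(−πζ/√(1−ζ²)) = 3.11%.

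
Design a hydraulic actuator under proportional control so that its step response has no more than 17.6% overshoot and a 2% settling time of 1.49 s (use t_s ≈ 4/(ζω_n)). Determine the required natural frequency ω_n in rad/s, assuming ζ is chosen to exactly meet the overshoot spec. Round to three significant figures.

From %OS = 100·exp(−πζ/√(1−ζ²)), invert to get ζ = −ln(OS)/√(π² + ln²(OS)) with OS = 0.176.
−ln 0.176 = 1.737, so ζ = 1.737/√(π² + 3.018) = 0.484.
Then ω_n = 4/(ζ t_s) = 4/(0.484 × 1.49) = 5.55 rad/s.

ω_n ≈ 5.55 rad/s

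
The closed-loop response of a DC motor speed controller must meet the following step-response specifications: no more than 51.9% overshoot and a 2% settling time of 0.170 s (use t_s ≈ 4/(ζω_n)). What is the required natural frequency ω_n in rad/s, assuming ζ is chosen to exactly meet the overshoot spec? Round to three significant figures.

From %OS = 100·exp(−πζ/√(1−ζ²)), invert to get ζ = −ln(OS)/√(π² + ln²(OS)) with OS = 0.519.
−ln 0.519 = 0.6559, so ζ = 0.6559/√(π² + 0.4301) = 0.204.
From t_s ≈ 4/(ζω_n): ω_n = 4/(ζ·t_s) = 4/(0.204·0.170) = 115 rad/s.

ω_n ≈ 115 rad/s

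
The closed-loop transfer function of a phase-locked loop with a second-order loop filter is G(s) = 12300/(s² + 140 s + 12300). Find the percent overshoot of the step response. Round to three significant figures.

%OS ≈ 7.76%

Comparing the denominator to s² + 2ζω_n s + ω_n²: ω_n = √12300 = 111 rad/s, and 2ζω_n = 140 so ζ = 140/(2·111) = 0.631.
%OS = 100·exp(−πζ/√(1−ζ²)) = 7.76%.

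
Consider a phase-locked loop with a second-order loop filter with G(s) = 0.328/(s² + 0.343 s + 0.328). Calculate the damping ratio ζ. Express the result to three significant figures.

Comparing the denominator to s² + 2ζω_n s + ω_n²: ω_n = √0.328 = 0.573 rad/s, and 2ζω_n = 0.343 so ζ = 0.343/(2·0.573) = 0.299.

ζ ≈ 0.299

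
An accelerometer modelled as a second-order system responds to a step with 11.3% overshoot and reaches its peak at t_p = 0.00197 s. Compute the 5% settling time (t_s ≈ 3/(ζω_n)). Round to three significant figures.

t_s ≈ 0.00271 s

The overshoot fixes ζ = −ln(OS)/√(π²+ln²(OS)) = 0.570.
t_p = π/ω_d ⇒ ω_d = 1590 rad/s; then ω_n = ω_d/√(1−ζ²) = 1940 rad/s.
t_s ≈ 3/(ζω_n) = 3/(0.570·1940) = 0.00271 s.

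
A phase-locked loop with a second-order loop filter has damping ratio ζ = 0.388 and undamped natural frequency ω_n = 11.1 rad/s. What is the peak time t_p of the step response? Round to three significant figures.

The damped frequency is ω_d = ω_n√(1−ζ²) = 11.1·√(1−0.151) = 10.2 rad/s.
Peak time t_p = π/ω_d = π/10.2 = 0.307 s.

t_p ≈ 0.307 s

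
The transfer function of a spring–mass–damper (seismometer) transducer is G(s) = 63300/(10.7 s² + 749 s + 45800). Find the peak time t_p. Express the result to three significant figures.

t_p ≈ 0.0568 s

Dividing through by 10.7: denominator becomes s² + 70.00 s + 4280.
So ω_n = √4280 = 65.4 rad/s and ζ = 70.00/(2·65.4) = 0.535.
ω_d = ω_n√(1−ζ²) = 55.3 rad/s. t_p = π/ω_d = 0.0568 s.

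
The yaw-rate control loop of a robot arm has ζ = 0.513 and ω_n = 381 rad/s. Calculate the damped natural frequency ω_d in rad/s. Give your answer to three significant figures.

ω_d ≈ 327 rad/s

ω_d = ω_n√(1−ζ²) = 381·√0.737 = 327 rad/s.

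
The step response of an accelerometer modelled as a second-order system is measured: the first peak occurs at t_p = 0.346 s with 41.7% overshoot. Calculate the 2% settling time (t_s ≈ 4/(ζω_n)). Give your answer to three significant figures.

ζ from %OS: ζ = |ln 0.417|/√(π²+ln²0.417) = 0.268.
From t_p = π/ω_d, ω_d = π/0.346 = 9.08 rad/s, so ω_n = ω_d/√(1−ζ²) = 9.43 rad/s.
t_s ≈ 4/(ζω_n) = 4/(0.268·9.43) = 1.58 s.

t_s ≈ 1.58 s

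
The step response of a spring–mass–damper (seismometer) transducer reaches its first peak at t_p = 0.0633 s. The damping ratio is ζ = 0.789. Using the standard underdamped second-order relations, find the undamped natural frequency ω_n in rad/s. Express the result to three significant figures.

ω_n ≈ 80.8 rad/s

Peak time t_p = π/ω_d, so ω_d = π/t_p = π/0.0633 = 49.6 rad/s.
ω_n = ω_d/√(1−ζ²) = 49.6/√0.377 = 80.8 rad/s.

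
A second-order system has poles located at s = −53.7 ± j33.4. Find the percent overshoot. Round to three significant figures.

%OS ≈ 0.640%

The poles are at −σ ± jω_d with σ = 53.7 and ω_d = 33.4, so ω_n = √(σ²+ω_d²) = 63.2 rad/s and ζ = σ/ω_n = 0.849.
%OS = 100·exp(−πζ/√(1−ζ²)) = 0.640%.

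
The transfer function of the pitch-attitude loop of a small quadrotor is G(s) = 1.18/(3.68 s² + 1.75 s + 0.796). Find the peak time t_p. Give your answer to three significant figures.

t_p ≈ 7.86 s

Dividing through by 3.68: denominator becomes s² + 0.4755 s + 0.2163.
So ω_n = √0.2163 = 0.465 rad/s and ζ = 0.4755/(2·0.465) = 0.511.
The damped frequency ω_d = ω_n√(1−ζ²) = 0.400 rad/s. t_p = π/ω_d = 7.86 s.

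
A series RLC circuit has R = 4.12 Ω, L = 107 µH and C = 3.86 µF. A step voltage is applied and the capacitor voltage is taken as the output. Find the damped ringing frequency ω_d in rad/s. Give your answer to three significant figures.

For a series RLC circuit (capacitor voltage as output), ω_n = 1/√(LC) = 1/√(107 µH · 3.86 µF) = 49200 rad/s.
ζ = (R/2)·√(C/L) = (4.12/2)·√(3.86 µF/107 µH) = 0.391.
ω_d = ω_n√(1−ζ²) = 45300 rad/s.

ω_d ≈ 45300 rad/s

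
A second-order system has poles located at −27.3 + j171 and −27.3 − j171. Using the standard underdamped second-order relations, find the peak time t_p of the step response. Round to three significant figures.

t_p ≈ 0.0184 s

t_p = π/ω_d with ω_d = 171 (the imaginary part), so t_p = 0.0184 s.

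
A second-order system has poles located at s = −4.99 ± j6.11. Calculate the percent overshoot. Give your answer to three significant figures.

%OS ≈ 7.69%

|pole| = ω_n = √(4.99² + 6.11²) = 7.89 rad/s; ζ = cos θ = σ/ω_n = 0.633.
Overshoot: exp(−π·0.633/√(1−0.633²)) = 0.0769, i.e. 7.69%.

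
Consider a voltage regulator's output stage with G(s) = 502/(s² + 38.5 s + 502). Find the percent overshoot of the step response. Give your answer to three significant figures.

%OS ≈ 0.512%

Comparing the denominator to s² + 2ζω_n s + ω_n²: ω_n = √502 = 22.4 rad/s, and 2ζω_n = 38.5 so ζ = 38.5/(2·22.4) = 0.859.
Overshoot: exp(−π·0.859/√(1−0.859²)) = 0.00512, i.e. 0.512%.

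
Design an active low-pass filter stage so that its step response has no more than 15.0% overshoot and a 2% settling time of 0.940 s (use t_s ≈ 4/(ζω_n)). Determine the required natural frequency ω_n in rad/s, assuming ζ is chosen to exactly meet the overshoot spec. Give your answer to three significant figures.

ω_n ≈ 8.23 rad/s

Inverting the overshoot relation: ζ = |ln 0.150|/√(π² + ln²0.150) = 0.517.
From t_s ≈ 4/(ζω_n): ω_n = 4/(ζ·t_s) = 4/(0.517·0.940) = 8.23 rad/s.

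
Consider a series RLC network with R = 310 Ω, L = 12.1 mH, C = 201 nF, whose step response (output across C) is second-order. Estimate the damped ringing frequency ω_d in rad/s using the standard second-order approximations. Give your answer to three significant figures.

For a series RLC circuit (capacitor voltage as output), ω_n = 1/√(LC) = 1/√(12.1 mH · 201 nF) = 20300 rad/s.
ζ = (R/2)·√(C/L) = (310/2)·√(201 nF/12.1 mH) = 0.632.
The damped frequency ω_d = ω_n√(1−ζ²) = 15700 rad/s.

ω_d ≈ 15700 rad/s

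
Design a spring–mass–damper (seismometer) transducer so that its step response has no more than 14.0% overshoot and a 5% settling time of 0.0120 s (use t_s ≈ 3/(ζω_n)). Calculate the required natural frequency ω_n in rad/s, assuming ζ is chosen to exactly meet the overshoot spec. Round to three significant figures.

Inverting the overshoot relation: ζ = |ln 0.140|/√(π² + ln²0.140) = 0.531.
Then ω_n = 3/(ζ t_s) = 3/(0.531 × 0.0120) = 471 rad/s.

ω_n ≈ 471 rad/s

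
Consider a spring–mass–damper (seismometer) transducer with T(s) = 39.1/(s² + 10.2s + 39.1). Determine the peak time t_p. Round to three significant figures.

t_p ≈ 0.868 s

ω_n = √39.1 = 6.25 rad/s; ζ = 10.2/(2·6.25) = 0.816.
The damped frequency ω_d = ω_n√(1−ζ²) = 3.62 rad/s. Then t_p = π/ω_d = 0.868 s.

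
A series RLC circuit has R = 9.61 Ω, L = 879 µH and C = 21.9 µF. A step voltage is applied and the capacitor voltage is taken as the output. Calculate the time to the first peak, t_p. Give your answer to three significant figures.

t_p ≈ 0.000669 s

For a series RLC circuit (capacitor voltage as output), ω_n = 1/√(LC) = 1/√(879 µH · 21.9 µF) = 7210 rad/s.
ζ = (R/2)·√(C/L) = (9.61/2)·√(21.9 µF/879 µH) = 0.758.
ω_d = ω_n√(1−ζ²) = 4700 rad/s. t_p = π/ω_d = 0.000669 s.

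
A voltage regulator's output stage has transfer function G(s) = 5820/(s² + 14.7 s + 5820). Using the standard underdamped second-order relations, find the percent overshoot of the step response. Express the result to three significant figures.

Matching coefficients with s² + 2ζω_n s + ω_n² gives ω_n² = 5820 ⇒ ω_n = 76.3 rad/s, and ζ = 14.7/(2ω_n) = 0.0963.
%OS = 100·exp(−πζ/√(1−ζ²)) = 73.8%.

%OS ≈ 73.8%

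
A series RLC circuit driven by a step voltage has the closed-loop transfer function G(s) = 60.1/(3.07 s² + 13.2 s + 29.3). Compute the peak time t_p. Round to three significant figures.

Dividing through by 3.07: denominator becomes s² + 4.300 s + 9.544.
So ω_n = √9.544 = 3.09 rad/s and ζ = 4.300/(2·3.09) = 0.696.
ω_d = ω_n√(1−ζ²) = 2.22 rad/s. t_p = π/ω_d = 1.42 s.

t_p ≈ 1.42 s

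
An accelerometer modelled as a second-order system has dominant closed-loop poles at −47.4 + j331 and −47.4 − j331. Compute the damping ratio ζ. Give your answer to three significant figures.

With σ = 47.4, ω_d = 331: ω_n = √(σ²+ω_d²) = 334 rad/s, ζ = σ/ω_n = 0.142.

ζ ≈ 0.142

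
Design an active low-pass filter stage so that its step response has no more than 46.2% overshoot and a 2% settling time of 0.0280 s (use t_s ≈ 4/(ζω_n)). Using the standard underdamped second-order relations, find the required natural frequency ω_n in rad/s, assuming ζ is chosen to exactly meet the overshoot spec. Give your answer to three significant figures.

ω_n ≈ 599 rad/s

ζ = −ln(OS)/√(π² + (ln OS)²). With OS = 0.462, ln OS = −0.7722 and ζ = 0.7722/3.235 = 0.239.
Then ω_n = 4/(ζ t_s) = 4/(0.239 × 0.0280) = 599 rad/s.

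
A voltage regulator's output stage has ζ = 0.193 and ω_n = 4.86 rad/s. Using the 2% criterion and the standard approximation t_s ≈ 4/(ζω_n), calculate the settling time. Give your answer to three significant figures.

t_s ≈ 4.26 s

t_s ≈ 4/(ζω_n) = 4/(0.193 × 4.86) = 4.26 s.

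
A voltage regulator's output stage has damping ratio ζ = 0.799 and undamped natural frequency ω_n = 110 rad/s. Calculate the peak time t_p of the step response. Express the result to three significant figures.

t_p ≈ 0.0475 s

The damped frequency is ω_d = ω_n√(1−ζ²) = 110·√(1−0.638) = 66.1 rad/s.
Peak time t_p = π/ω_d = π/66.1 = 0.0475 s.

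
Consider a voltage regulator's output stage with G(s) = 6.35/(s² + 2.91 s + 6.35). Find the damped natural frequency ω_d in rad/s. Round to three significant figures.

ω_d ≈ 2.06 rad/s

Comparing the denominator to s² + 2ζω_n s + ω_n²: ω_n = √6.35 = 2.52 rad/s, and 2ζω_n = 2.91 so ζ = 2.91/(2·2.52) = 0.577.
ω_d = 2.52·√(1 − 0.577²) = 2.06 rad/s.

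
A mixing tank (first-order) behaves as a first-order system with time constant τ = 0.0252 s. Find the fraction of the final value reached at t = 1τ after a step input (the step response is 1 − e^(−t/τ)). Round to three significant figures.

y(t)/y_∞ = 1 − e^(−t/τ) = 1 − e^(−1) = 1 − e^(−1.00) = 0.632.

y/y_∞ ≈ 0.632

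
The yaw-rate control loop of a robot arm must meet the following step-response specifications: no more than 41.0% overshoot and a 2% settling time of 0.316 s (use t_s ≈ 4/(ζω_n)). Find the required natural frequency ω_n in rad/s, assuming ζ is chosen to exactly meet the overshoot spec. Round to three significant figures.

From %OS = 100·exp(−πζ/√(1−ζ²)), invert to get ζ = −ln(OS)/√(π² + ln²(OS)) with OS = 0.410.
−ln 0.410 = 0.8916, so ζ = 0.8916/√(π² + 0.7949) = 0.273.
From t_s ≈ 4/(ζω_n): ω_n = 4/(ζ·t_s) = 4/(0.273·0.316) = 46.4 rad/s.

ω_n ≈ 46.4 rad/s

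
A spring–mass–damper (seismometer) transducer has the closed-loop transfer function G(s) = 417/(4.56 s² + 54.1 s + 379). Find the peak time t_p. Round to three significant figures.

t_p ≈ 0.454 s

Dividing through by 4.56: denominator becomes s² + 11.86 s + 83.11.
So ω_n = √83.11 = 9.12 rad/s and ζ = 11.86/(2·9.12) = 0.651.
ω_d = ω_n√(1−ζ²) = 6.92 rad/s. t_p = π/ω_d = 0.454 s.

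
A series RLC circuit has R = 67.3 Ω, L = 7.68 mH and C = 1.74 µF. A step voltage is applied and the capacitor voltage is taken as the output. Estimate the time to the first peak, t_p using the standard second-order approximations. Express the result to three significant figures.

t_p ≈ 0.000421 s

For a series RLC circuit (capacitor voltage as output), ω_n = 1/√(LC) = 1/√(7.68 mH · 1.74 µF) = 8650 rad/s.
ζ = (R/2)·√(C/L) = (67.3/2)·√(1.74 µF/7.68 mH) = 0.506.
ω_d = ω_n√(1−ζ²) = 7460 rad/s. t_p = π/ω_d = 0.000421 s.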